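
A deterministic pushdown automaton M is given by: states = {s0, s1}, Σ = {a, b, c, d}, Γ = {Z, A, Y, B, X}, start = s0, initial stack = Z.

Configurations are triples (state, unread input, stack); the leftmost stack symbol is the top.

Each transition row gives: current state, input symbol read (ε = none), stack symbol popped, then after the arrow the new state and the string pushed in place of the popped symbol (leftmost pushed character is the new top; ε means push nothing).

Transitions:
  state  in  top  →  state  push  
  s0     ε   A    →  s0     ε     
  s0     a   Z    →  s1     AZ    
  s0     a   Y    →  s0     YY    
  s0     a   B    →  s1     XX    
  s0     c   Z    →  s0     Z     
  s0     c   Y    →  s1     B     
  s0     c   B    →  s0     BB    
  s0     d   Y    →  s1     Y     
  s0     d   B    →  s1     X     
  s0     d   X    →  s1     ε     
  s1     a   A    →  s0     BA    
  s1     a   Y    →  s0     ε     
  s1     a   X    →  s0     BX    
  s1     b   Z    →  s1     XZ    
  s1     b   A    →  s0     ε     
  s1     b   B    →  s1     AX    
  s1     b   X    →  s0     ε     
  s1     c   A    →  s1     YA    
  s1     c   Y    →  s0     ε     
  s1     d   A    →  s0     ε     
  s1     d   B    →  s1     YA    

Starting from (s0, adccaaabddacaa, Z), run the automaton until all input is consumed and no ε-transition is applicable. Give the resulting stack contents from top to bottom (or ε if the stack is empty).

(s0, adccaaabddacaa, Z)
  read a, top Z: go to s1, push AZ → (s1, dccaaabddacaa, AZ)
  read d, top A: go to s0, push ε → (s0, ccaaabddacaa, Z)
  read c, top Z: go to s0, push Z → (s0, caaabddacaa, Z)
  read c, top Z: go to s0, push Z → (s0, aaabddacaa, Z)
  read a, top Z: go to s1, push AZ → (s1, aabddacaa, AZ)
  read a, top A: go to s0, push BA → (s0, abddacaa, BAZ)
  read a, top B: go to s1, push XX → (s1, bddacaa, XXAZ)
  read b, top X: go to s0, push ε → (s0, ddacaa, XAZ)
  read d, top X: go to s1, push ε → (s1, dacaa, AZ)
  read d, top A: go to s0, push ε → (s0, acaa, Z)
  read a, top Z: go to s1, push AZ → (s1, caa, AZ)
  read c, top A: go to s1, push YA → (s1, aa, YAZ)
  read a, top Y: go to s0, push ε → (s0, a, AZ)
  ε-move, top A: go to s0, push ε → (s0, a, Z)
  read a, top Z: go to s1, push AZ → (s1, ε, AZ)
All input consumed in state s1 with stack AZ.

AZ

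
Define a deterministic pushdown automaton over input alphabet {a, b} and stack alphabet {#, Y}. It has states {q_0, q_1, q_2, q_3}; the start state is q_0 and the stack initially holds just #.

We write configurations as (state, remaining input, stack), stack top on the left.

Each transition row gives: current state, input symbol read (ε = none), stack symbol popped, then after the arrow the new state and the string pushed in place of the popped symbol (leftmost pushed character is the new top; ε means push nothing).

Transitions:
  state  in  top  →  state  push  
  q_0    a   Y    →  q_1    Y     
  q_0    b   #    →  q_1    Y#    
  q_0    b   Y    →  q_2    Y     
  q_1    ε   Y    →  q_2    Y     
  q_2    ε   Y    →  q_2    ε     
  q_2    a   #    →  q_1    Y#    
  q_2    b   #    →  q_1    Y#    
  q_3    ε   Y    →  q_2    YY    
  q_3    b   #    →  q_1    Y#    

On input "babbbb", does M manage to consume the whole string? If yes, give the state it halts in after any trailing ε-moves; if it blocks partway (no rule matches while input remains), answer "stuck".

q_2

(q_0, babbbb, #) ⊢ (q_1, abbbb, Y#) ⊢ (q_2, abbbb, Y#) ⊢ (q_2, abbbb, #) ⊢ (q_1, bbbb, Y#) ⊢ (q_2, bbbb, Y#) ⊢ (q_2, bbbb, #) ⊢ (q_1, bbb, Y#) ⊢ (q_2, bbb, Y#) ⊢ (q_2, bbb, #) ⊢ (q_1, bb, Y#) ⊢ (q_2, bb, Y#) ⊢ (q_2, bb, #) ⊢ (q_1, b, Y#) ⊢ (q_2, b, Y#) ⊢ (q_2, b, #) ⊢ (q_1, ε, Y#) ⊢ (q_2, ε, Y#) ⊢ (q_2, ε, #)
All input consumed; M is in state q_2.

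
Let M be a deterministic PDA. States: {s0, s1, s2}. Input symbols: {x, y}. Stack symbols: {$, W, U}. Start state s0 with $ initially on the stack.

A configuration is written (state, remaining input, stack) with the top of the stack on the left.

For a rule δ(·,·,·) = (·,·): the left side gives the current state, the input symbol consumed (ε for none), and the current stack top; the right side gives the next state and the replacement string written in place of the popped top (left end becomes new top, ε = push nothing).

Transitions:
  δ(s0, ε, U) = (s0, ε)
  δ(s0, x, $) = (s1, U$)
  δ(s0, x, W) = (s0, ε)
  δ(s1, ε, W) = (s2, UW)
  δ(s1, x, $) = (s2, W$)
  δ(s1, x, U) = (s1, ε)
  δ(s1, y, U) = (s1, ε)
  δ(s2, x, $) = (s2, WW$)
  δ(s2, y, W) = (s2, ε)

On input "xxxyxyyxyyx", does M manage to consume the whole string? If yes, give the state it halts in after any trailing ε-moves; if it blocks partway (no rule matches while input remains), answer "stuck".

(s0, xxxyxyyxyyx, $)
  read x, top $: go to s1, push U$ → (s1, xxyxyyxyyx, U$)
  read x, top U: go to s1, push ε → (s1, xyxyyxyyx, $)
  read x, top $: go to s2, push W$ → (s2, yxyyxyyx, W$)
  read y, top W: go to s2, push ε → (s2, xyyxyyx, $)
  read x, top $: go to s2, push WW$ → (s2, yyxyyx, WW$)
  read y, top W: go to s2, push ε → (s2, yxyyx, W$)
  read y, top W: go to s2, push ε → (s2, xyyx, $)
  read x, top $: go to s2, push WW$ → (s2, yyx, WW$)
  read y, top W: go to s2, push ε → (s2, yx, W$)
  read y, top W: go to s2, push ε → (s2, x, $)
  read x, top $: go to s2, push WW$ → (s2, ε, WW$)
All input consumed; M is in state s2.

s2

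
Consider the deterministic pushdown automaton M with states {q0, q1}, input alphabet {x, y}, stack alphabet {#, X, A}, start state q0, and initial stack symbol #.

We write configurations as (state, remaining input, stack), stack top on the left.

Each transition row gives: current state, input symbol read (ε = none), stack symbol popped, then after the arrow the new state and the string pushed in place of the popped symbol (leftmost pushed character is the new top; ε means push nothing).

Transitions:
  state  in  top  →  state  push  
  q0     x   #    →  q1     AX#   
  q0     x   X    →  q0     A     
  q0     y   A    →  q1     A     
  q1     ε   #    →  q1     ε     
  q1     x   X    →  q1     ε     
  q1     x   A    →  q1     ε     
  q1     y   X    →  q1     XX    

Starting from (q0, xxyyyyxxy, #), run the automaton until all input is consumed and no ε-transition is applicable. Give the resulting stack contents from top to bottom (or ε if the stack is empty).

(q0, xxyyyyxxy, #) ⊢ (q1, xyyyyxxy, AX#) ⊢ (q1, yyyyxxy, X#) ⊢ (q1, yyyxxy, XX#) ⊢ (q1, yyxxy, XXX#) ⊢ (q1, yxxy, XXXX#) ⊢ (q1, xxy, XXXXX#) ⊢ (q1, xy, XXXX#) ⊢ (q1, y, XXX#) ⊢ (q1, ε, XXXX#)
All input consumed in state q1 with stack XXXX#.

XXXX#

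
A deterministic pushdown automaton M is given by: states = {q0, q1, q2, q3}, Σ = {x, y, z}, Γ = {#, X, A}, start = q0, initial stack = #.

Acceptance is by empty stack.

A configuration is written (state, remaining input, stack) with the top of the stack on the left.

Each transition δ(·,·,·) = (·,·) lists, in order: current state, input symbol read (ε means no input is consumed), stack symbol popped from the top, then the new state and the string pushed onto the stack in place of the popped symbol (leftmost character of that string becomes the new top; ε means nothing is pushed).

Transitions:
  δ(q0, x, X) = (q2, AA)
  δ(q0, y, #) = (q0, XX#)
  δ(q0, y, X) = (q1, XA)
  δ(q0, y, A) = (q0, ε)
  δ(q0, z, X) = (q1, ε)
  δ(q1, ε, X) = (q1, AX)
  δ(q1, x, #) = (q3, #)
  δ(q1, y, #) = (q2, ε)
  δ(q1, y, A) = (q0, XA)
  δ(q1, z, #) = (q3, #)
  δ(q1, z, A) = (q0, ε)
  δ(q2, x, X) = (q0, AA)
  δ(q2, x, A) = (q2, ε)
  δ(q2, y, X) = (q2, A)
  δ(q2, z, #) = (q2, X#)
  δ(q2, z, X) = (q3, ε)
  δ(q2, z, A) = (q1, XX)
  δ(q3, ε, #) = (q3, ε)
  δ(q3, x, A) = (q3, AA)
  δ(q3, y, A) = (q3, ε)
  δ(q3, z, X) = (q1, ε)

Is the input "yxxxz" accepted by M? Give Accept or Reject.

Accept

(q0, yxxxz, #)
  read y, top #: go to q0, push XX# → (q0, xxxz, XX#)
  read x, top X: go to q2, push AA → (q2, xxz, AAX#)
  read x, top A: go to q2, push ε → (q2, xz, AX#)
  read x, top A: go to q2, push ε → (q2, z, X#)
  read z, top X: go to q3, push ε → (q3, ε, #)
  ε-move, top #: go to q3, push ε → (q3, ε, ε)
All input consumed and the stack is empty.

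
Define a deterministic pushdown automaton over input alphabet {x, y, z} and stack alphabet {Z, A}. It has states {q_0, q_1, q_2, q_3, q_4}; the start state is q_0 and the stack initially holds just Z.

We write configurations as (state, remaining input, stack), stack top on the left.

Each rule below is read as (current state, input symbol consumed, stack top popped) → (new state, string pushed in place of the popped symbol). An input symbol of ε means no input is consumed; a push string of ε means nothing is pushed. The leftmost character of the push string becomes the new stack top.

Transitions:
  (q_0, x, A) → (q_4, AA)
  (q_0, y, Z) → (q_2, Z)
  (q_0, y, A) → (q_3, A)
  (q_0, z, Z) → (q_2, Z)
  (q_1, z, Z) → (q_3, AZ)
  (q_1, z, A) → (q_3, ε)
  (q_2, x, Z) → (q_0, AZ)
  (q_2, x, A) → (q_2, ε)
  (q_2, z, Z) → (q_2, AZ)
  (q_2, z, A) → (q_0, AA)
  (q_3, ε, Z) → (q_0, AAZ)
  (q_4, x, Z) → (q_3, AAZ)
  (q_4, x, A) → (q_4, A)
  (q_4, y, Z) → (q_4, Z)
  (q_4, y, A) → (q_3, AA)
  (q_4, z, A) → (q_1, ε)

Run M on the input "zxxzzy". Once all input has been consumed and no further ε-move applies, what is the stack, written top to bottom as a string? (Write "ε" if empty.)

AAZ

(q_0, zxxzzy, Z)
  read z, top Z: go to q_2, push Z → (q_2, xxzzy, Z)
  read x, top Z: go to q_0, push AZ → (q_0, xzzy, AZ)
  read x, top A: go to q_4, push AA → (q_4, zzy, AAZ)
  read z, top A: go to q_1, push ε → (q_1, zy, AZ)
  read z, top A: go to q_3, push ε → (q_3, y, Z)
  ε-move, top Z: go to q_0, push AAZ → (q_0, y, AAZ)
  read y, top A: go to q_3, push A → (q_3, ε, AAZ)
All input consumed in state q_3 with stack AAZ.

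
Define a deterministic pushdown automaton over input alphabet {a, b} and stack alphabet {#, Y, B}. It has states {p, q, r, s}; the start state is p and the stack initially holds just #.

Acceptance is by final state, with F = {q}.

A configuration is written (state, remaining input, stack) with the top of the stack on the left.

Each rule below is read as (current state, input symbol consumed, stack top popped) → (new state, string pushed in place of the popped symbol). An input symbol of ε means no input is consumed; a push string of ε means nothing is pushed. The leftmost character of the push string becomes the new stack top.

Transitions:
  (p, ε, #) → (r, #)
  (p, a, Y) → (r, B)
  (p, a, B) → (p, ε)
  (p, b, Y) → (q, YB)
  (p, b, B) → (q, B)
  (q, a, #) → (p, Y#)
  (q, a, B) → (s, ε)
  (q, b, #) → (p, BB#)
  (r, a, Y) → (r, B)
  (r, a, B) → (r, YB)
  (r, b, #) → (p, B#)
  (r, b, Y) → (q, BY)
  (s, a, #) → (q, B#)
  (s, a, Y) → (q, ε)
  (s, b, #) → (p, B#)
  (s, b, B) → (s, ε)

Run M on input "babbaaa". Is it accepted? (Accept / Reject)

Reject

(p, babbaaa, #) ⊢ (r, babbaaa, #) ⊢ (p, abbaaa, B#) ⊢ (p, bbaaa, #) ⊢ (r, bbaaa, #) ⊢ (p, baaa, B#) ⊢ (q, aaa, B#) ⊢ (s, aa, #) ⊢ (q, a, B#) ⊢ (s, ε, #)
All input consumed; state s ∉ F and no further ε-move applies.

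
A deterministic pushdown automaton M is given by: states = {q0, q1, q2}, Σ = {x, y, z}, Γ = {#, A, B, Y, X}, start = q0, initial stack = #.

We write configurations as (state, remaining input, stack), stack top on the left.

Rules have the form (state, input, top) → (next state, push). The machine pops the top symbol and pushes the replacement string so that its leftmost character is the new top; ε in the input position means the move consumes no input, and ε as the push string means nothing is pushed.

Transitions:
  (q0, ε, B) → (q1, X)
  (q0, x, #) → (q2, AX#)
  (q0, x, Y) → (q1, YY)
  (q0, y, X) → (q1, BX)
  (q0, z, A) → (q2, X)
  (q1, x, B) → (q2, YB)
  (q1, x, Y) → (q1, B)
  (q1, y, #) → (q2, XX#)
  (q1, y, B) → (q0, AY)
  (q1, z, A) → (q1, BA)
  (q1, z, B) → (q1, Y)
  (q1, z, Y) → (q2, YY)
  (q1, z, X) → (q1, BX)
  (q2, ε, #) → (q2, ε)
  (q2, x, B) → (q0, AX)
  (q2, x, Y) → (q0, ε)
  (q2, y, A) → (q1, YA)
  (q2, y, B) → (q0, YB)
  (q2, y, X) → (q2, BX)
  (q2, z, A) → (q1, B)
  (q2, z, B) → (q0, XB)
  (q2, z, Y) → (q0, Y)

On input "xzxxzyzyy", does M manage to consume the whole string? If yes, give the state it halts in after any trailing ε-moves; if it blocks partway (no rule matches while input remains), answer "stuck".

q0

(q0, xzxxzyzyy, #)
  read x, top #: go to q2, push AX# → (q2, zxxzyzyy, AX#)
  read z, top A: go to q1, push B → (q1, xxzyzyy, BX#)
  read x, top B: go to q2, push YB → (q2, xzyzyy, YBX#)
  read x, top Y: go to q0, push ε → (q0, zyzyy, BX#)
  ε-move, top B: go to q1, push X → (q1, zyzyy, XX#)
  read z, top X: go to q1, push BX → (q1, yzyy, BXX#)
  read y, top B: go to q0, push AY → (q0, zyy, AYXX#)
  read z, top A: go to q2, push X → (q2, yy, XYXX#)
  read y, top X: go to q2, push BX → (q2, y, BXYXX#)
  read y, top B: go to q0, push YB → (q0, ε, YBXYXX#)
All input consumed; M is in state q0.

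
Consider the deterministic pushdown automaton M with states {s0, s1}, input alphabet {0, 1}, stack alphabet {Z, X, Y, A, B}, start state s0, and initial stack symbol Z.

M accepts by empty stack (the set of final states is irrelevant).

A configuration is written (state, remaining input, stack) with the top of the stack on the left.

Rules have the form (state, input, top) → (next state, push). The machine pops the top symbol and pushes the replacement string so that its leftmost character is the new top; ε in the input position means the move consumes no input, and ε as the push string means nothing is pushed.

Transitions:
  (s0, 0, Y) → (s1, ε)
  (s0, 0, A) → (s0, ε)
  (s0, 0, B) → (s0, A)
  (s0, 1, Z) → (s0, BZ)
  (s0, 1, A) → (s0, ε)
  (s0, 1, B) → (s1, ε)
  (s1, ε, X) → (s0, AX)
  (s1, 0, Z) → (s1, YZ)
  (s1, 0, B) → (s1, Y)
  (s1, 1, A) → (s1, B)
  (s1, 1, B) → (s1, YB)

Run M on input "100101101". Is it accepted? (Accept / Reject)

(s0, 100101101, Z)
  read 1, top Z: go to s0, push BZ → (s0, 00101101, BZ)
  read 0, top B: go to s0, push A → (s0, 0101101, AZ)
  read 0, top A: go to s0, push ε → (s0, 101101, Z)
  read 1, top Z: go to s0, push BZ → (s0, 01101, BZ)
  read 0, top B: go to s0, push A → (s0, 1101, AZ)
  read 1, top A: go to s0, push ε → (s0, 101, Z)
  read 1, top Z: go to s0, push BZ → (s0, 01, BZ)
  read 0, top B: go to s0, push A → (s0, 1, AZ)
  read 1, top A: go to s0, push ε → (s0, ε, Z)
All input consumed; stack is Z, not empty, and no further ε-move applies.

Reject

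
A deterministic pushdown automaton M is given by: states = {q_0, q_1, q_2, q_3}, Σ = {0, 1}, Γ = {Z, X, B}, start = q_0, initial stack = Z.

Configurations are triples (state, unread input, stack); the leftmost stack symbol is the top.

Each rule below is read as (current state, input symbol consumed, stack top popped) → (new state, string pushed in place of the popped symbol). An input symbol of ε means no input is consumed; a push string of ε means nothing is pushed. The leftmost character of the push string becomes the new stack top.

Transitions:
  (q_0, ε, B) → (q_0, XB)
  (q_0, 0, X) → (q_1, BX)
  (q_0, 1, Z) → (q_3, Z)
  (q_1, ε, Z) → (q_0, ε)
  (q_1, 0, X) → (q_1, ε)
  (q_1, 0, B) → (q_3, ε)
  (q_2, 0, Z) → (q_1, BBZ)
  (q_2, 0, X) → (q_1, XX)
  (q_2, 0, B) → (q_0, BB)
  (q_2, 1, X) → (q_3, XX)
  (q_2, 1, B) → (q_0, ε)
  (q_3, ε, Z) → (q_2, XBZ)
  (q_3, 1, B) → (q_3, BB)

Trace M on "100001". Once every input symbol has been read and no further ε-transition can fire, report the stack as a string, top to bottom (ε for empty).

XXBZ

(q_0, 100001, Z)
  read 1, top Z: go to q_3, push Z → (q_3, 00001, Z)
  ε-move, top Z: go to q_2, push XBZ → (q_2, 00001, XBZ)
  read 0, top X: go to q_1, push XX → (q_1, 0001, XXBZ)
  read 0, top X: go to q_1, push ε → (q_1, 001, XBZ)
  read 0, top X: go to q_1, push ε → (q_1, 01, BZ)
  read 0, top B: go to q_3, push ε → (q_3, 1, Z)
  ε-move, top Z: go to q_2, push XBZ → (q_2, 1, XBZ)
  read 1, top X: go to q_3, push XX → (q_3, ε, XXBZ)
All input consumed in state q_3 with stack XXBZ.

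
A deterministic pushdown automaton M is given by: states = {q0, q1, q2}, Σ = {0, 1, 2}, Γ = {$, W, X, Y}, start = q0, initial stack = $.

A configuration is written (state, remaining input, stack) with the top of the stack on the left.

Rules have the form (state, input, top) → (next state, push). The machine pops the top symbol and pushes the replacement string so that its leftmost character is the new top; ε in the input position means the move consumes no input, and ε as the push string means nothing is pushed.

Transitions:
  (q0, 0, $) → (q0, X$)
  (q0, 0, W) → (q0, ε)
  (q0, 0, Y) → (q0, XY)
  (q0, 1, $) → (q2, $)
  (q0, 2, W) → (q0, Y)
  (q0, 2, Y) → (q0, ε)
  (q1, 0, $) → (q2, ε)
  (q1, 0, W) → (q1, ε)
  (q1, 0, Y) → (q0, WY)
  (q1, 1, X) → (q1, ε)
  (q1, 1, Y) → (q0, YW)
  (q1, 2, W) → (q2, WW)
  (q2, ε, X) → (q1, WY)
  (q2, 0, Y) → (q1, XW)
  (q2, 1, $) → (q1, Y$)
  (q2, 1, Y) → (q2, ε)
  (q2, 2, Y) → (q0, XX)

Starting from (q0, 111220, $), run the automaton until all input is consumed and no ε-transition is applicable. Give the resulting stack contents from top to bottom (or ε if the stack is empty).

XY$

(q0, 111220, $)
  read 1, top $: go to q2, push $ → (q2, 11220, $)
  read 1, top $: go to q1, push Y$ → (q1, 1220, Y$)
  read 1, top Y: go to q0, push YW → (q0, 220, YW$)
  read 2, top Y: go to q0, push ε → (q0, 20, W$)
  read 2, top W: go to q0, push Y → (q0, 0, Y$)
  read 0, top Y: go to q0, push XY → (q0, ε, XY$)
All input consumed in state q0 with stack XY$.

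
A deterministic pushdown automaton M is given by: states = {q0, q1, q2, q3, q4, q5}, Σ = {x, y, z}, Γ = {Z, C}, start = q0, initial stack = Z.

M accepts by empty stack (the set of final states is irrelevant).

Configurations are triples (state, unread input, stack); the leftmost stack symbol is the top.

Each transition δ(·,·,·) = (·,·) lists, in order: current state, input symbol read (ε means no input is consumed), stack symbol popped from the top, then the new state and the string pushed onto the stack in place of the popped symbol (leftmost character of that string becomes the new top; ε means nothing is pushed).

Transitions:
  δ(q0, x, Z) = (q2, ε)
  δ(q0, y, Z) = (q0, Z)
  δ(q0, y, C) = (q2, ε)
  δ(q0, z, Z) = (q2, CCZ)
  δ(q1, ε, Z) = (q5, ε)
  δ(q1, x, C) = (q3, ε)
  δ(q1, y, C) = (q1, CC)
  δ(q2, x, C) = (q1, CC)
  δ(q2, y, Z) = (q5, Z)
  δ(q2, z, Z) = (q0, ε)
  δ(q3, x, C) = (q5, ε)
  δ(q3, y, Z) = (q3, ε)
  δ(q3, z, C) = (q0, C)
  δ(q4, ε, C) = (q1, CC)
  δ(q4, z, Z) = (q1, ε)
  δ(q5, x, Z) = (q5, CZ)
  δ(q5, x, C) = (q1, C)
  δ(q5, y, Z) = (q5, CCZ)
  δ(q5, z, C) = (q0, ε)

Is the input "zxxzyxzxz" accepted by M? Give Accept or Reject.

Reject

(q0, zxxzyxzxz, Z)
  read z, top Z: go to q2, push CCZ → (q2, xxzyxzxz, CCZ)
  read x, top C: go to q1, push CC → (q1, xzyxzxz, CCCZ)
  read x, top C: go to q3, push ε → (q3, zyxzxz, CCZ)
  read z, top C: go to q0, push C → (q0, yxzxz, CCZ)
  read y, top C: go to q2, push ε → (q2, xzxz, CZ)
  read x, top C: go to q1, push CC → (q1, zxz, CCZ)
No transition applies at (q1, zxz, CCZ); input not fully consumed.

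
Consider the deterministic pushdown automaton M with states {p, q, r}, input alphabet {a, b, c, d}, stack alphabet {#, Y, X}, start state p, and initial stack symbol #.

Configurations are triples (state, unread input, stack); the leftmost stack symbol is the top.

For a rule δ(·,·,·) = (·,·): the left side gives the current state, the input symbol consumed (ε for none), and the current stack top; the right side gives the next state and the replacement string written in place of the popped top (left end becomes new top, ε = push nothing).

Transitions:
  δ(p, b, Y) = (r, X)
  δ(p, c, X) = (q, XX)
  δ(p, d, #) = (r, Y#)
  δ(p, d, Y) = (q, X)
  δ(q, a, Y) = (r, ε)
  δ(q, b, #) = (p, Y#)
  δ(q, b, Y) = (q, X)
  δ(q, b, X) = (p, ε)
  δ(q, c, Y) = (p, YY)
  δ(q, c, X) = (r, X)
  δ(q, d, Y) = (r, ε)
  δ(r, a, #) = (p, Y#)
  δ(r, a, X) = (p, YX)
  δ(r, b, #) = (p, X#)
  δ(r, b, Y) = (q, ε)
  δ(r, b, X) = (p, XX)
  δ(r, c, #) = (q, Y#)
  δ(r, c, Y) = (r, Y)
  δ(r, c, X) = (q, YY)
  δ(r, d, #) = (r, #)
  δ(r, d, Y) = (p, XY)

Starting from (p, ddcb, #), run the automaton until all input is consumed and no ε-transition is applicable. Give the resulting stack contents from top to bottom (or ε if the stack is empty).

(p, ddcb, #) ⊢ (r, dcb, Y#) ⊢ (p, cb, XY#) ⊢ (q, b, XXY#) ⊢ (p, ε, XY#)
All input consumed in state p with stack XY#.

XY#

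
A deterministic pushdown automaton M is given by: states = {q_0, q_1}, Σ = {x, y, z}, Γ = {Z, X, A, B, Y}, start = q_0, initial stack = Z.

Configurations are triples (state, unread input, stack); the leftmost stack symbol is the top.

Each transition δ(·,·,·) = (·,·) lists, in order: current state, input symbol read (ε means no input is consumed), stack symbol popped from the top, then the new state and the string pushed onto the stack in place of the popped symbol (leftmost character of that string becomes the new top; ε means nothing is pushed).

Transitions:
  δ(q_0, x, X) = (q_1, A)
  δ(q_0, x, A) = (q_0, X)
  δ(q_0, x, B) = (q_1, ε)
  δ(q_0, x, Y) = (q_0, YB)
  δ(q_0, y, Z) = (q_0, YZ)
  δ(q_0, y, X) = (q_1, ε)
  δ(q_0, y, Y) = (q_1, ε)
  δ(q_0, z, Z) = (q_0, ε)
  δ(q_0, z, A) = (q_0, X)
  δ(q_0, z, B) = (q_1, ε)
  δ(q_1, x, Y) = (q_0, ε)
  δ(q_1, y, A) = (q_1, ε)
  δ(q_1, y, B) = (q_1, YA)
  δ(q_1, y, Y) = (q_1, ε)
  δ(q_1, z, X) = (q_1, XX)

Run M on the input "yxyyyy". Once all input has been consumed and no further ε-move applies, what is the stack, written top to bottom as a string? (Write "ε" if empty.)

(q_0, yxyyyy, Z)
  read y, top Z: go to q_0, push YZ → (q_0, xyyyy, YZ)
  read x, top Y: go to q_0, push YB → (q_0, yyyy, YBZ)
  read y, top Y: go to q_1, push ε → (q_1, yyy, BZ)
  read y, top B: go to q_1, push YA → (q_1, yy, YAZ)
  read y, top Y: go to q_1, push ε → (q_1, y, AZ)
  read y, top A: go to q_1, push ε → (q_1, ε, Z)
All input consumed in state q_1 with stack Z.

Z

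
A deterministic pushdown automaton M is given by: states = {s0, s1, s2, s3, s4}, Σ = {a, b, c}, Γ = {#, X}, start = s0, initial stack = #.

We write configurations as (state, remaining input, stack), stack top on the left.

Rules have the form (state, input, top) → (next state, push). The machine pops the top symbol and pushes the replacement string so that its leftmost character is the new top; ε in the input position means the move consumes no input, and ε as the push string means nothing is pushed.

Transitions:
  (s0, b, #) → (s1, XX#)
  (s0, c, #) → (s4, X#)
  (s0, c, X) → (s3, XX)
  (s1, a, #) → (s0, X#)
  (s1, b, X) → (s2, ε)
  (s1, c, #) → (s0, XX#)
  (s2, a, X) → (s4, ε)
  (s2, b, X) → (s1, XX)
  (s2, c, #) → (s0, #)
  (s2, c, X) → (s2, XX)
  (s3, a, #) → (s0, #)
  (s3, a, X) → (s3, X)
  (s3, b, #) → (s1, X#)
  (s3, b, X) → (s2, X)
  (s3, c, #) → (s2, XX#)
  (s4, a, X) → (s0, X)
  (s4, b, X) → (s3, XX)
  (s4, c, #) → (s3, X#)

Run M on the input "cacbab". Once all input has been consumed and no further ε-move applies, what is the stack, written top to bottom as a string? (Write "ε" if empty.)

(s0, cacbab, #)
  read c, top #: go to s4, push X# → (s4, acbab, X#)
  read a, top X: go to s0, push X → (s0, cbab, X#)
  read c, top X: go to s3, push XX → (s3, bab, XX#)
  read b, top X: go to s2, push X → (s2, ab, XX#)
  read a, top X: go to s4, push ε → (s4, b, X#)
  read b, top X: go to s3, push XX → (s3, ε, XX#)
All input consumed in state s3 with stack XX#.

XX#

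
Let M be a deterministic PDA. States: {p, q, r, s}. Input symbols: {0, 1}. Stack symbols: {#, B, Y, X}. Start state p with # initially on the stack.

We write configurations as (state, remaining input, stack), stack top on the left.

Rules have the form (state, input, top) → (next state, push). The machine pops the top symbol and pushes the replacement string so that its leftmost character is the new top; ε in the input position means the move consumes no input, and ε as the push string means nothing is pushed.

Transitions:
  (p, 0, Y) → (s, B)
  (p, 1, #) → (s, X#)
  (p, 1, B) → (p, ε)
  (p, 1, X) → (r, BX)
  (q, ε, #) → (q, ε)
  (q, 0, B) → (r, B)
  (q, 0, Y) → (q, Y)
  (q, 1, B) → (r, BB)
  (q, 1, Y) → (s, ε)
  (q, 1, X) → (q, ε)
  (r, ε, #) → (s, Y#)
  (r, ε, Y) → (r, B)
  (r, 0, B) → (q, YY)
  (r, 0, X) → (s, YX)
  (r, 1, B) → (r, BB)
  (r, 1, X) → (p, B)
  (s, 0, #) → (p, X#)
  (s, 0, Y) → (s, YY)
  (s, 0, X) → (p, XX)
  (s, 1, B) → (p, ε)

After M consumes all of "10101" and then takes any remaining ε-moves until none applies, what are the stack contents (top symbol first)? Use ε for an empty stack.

(p, 10101, #) ⊢ (s, 0101, X#) ⊢ (p, 101, XX#) ⊢ (r, 01, BXX#) ⊢ (q, 1, YYXX#) ⊢ (s, ε, YXX#)
All input consumed in state s with stack YXX#.

YXX#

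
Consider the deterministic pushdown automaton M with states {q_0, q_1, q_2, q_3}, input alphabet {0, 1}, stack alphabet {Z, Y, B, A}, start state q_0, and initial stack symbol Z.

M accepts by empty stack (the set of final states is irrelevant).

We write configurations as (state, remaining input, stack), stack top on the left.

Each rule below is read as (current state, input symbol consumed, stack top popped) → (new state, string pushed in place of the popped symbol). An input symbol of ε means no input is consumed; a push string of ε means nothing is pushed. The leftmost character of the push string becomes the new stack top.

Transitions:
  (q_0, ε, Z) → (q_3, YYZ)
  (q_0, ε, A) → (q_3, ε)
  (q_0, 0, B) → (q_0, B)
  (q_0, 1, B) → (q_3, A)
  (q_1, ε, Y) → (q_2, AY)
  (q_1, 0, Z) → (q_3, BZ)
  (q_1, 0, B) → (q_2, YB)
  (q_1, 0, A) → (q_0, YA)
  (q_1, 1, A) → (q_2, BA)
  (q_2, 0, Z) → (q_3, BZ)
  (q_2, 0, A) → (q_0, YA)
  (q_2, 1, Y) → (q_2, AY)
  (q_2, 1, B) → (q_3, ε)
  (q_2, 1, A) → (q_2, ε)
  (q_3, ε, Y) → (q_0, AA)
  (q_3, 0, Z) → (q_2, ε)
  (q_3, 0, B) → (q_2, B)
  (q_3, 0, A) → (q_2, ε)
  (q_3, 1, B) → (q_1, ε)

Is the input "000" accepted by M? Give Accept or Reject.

(q_0, 000, Z) ⊢ (q_3, 000, YYZ) ⊢ (q_0, 000, AAYZ) ⊢ (q_3, 000, AYZ) ⊢ (q_2, 00, YZ)
No transition applies at (q_2, 00, YZ); input not fully consumed.

Reject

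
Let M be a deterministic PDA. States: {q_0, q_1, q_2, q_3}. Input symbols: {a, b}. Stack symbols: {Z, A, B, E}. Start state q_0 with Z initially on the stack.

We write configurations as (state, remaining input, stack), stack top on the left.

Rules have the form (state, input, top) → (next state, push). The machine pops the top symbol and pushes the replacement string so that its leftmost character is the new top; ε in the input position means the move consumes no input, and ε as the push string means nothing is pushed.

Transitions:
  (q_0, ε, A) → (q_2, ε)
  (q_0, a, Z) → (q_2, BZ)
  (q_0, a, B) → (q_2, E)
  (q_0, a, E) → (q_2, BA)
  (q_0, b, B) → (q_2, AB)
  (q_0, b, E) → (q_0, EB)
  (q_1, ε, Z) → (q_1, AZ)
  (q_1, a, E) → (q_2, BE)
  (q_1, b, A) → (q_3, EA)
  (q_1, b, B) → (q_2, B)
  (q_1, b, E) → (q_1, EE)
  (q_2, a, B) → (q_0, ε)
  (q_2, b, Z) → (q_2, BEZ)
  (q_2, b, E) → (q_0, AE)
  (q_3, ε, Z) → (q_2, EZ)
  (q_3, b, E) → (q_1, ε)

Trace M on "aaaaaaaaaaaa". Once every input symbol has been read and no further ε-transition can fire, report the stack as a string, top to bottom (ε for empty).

Z

(q_0, aaaaaaaaaaaa, Z)
  read a, top Z: go to q_2, push BZ → (q_2, aaaaaaaaaaa, BZ)
  read a, top B: go to q_0, push ε → (q_0, aaaaaaaaaa, Z)
  read a, top Z: go to q_2, push BZ → (q_2, aaaaaaaaa, BZ)
  read a, top B: go to q_0, push ε → (q_0, aaaaaaaa, Z)
  read a, top Z: go to q_2, push BZ → (q_2, aaaaaaa, BZ)
  read a, top B: go to q_0, push ε → (q_0, aaaaaa, Z)
  read a, top Z: go to q_2, push BZ → (q_2, aaaaa, BZ)
  read a, top B: go to q_0, push ε → (q_0, aaaa, Z)
  read a, top Z: go to q_2, push BZ → (q_2, aaa, BZ)
  read a, top B: go to q_0, push ε → (q_0, aa, Z)
  read a, top Z: go to q_2, push BZ → (q_2, a, BZ)
  read a, top B: go to q_0, push ε → (q_0, ε, Z)
All input consumed in state q_0 with stack Z.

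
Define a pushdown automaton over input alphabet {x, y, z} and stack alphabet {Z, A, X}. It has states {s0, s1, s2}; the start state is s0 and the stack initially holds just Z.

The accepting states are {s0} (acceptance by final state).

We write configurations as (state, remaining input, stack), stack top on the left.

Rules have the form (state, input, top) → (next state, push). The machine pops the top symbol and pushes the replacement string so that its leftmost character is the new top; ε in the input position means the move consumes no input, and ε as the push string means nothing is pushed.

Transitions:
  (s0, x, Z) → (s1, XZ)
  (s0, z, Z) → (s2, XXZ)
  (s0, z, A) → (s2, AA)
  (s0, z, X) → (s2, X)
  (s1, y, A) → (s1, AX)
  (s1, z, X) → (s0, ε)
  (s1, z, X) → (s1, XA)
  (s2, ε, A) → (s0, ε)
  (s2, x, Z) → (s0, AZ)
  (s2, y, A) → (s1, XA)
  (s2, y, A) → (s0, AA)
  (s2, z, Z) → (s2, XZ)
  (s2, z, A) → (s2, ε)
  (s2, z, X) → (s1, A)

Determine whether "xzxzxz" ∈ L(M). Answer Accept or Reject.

One accepting computation: (s0, xzxzxz, Z) ⊢ (s1, zxzxz, XZ) ⊢ (s0, xzxz, Z) ⊢ (s1, zxz, XZ) ⊢ (s0, xz, Z) ⊢ (s1, z, XZ) ⊢ (s0, ε, Z)
All input consumed and state s0 ∈ F.

Accept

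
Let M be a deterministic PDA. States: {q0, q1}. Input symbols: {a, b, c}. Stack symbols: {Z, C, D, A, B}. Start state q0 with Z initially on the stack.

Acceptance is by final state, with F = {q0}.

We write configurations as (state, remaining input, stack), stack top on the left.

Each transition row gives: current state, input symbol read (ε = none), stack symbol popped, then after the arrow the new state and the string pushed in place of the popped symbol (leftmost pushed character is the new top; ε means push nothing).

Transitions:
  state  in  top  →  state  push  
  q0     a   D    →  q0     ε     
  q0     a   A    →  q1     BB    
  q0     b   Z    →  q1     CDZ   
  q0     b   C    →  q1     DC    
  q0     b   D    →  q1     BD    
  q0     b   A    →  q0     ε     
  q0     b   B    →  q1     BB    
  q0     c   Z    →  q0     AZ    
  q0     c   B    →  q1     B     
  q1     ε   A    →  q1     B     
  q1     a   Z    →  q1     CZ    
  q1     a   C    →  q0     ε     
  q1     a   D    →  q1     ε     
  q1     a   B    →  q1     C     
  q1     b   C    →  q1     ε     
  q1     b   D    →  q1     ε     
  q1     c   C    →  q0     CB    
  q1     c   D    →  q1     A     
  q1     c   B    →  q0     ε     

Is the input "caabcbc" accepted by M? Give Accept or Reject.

(q0, caabcbc, Z) ⊢ (q0, aabcbc, AZ) ⊢ (q1, abcbc, BBZ) ⊢ (q1, bcbc, CBZ) ⊢ (q1, cbc, BZ) ⊢ (q0, bc, Z) ⊢ (q1, c, CDZ) ⊢ (q0, ε, CBDZ)
All input consumed; state q0 ∈ F.

Accept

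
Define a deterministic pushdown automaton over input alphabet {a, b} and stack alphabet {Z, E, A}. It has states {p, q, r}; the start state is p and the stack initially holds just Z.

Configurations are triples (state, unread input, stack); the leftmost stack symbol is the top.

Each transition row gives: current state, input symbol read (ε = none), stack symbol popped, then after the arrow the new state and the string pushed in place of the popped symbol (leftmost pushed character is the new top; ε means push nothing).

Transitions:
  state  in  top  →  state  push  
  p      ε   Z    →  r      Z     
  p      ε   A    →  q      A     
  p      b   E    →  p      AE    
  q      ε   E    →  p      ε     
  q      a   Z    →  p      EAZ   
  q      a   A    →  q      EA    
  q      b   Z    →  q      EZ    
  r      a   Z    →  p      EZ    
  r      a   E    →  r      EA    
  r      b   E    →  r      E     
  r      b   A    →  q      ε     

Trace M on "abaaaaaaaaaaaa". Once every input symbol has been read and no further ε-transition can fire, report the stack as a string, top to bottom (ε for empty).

AEZ

(p, abaaaaaaaaaaaa, Z) ⊢ (r, abaaaaaaaaaaaa, Z) ⊢ (p, baaaaaaaaaaaa, EZ) ⊢ (p, aaaaaaaaaaaa, AEZ) ⊢ (q, aaaaaaaaaaaa, AEZ) ⊢ (q, aaaaaaaaaaa, EAEZ) ⊢ (p, aaaaaaaaaaa, AEZ) ⊢ (q, aaaaaaaaaaa, AEZ) ⊢ (q, aaaaaaaaaa, EAEZ) ⊢ (p, aaaaaaaaaa, AEZ) ⊢ (q, aaaaaaaaaa, AEZ) ⊢ (q, aaaaaaaaa, EAEZ) ⊢ (p, aaaaaaaaa, AEZ) ⊢ (q, aaaaaaaaa, AEZ) ⊢ (q, aaaaaaaa, EAEZ) ⊢ (p, aaaaaaaa, AEZ) ⊢ (q, aaaaaaaa, AEZ) ⊢ (q, aaaaaaa, EAEZ) ⊢ (p, aaaaaaa, AEZ) ⊢ (q, aaaaaaa, AEZ) ⊢ (q, aaaaaa, EAEZ) ⊢ (p, aaaaaa, AEZ) ⊢ (q, aaaaaa, AEZ) ⊢ (q, aaaaa, EAEZ) ⊢ (p, aaaaa, AEZ) ⊢ (q, aaaaa, AEZ) ⊢ (q, aaaa, EAEZ) ⊢ (p, aaaa, AEZ) ⊢ (q, aaaa, AEZ) ⊢ (q, aaa, EAEZ) ⊢ (p, aaa, AEZ) ⊢ (q, aaa, AEZ) ⊢ (q, aa, EAEZ) ⊢ (p, aa, AEZ) ⊢ (q, aa, AEZ) ⊢ (q, a, EAEZ) ⊢ (p, a, AEZ) ⊢ (q, a, AEZ) ⊢ (q, ε, EAEZ) ⊢ (p, ε, AEZ) ⊢ (q, ε, AEZ)
All input consumed in state q with stack AEZ.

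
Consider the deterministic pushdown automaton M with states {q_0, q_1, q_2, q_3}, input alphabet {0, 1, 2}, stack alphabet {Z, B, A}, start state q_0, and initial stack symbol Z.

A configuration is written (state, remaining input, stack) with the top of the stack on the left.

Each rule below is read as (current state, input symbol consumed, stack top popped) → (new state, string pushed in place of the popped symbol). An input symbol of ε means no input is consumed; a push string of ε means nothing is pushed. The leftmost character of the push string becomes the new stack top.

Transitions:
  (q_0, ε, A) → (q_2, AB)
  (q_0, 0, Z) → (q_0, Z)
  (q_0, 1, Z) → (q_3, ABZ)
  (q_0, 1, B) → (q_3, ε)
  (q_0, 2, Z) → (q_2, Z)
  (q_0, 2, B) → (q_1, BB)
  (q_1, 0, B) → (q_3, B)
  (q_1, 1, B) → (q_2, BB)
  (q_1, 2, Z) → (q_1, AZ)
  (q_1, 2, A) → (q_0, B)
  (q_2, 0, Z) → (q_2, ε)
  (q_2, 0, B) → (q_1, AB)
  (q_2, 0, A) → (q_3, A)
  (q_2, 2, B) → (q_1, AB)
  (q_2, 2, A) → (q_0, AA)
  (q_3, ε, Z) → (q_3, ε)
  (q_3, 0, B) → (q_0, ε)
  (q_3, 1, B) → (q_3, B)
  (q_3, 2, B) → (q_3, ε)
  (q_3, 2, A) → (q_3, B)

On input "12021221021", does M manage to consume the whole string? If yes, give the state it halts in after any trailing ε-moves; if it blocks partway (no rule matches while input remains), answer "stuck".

q_2

(q_0, 12021221021, Z) ⊢ (q_3, 2021221021, ABZ) ⊢ (q_3, 021221021, BBZ) ⊢ (q_0, 21221021, BZ) ⊢ (q_1, 1221021, BBZ) ⊢ (q_2, 221021, BBBZ) ⊢ (q_1, 21021, ABBBZ) ⊢ (q_0, 1021, BBBBZ) ⊢ (q_3, 021, BBBZ) ⊢ (q_0, 21, BBZ) ⊢ (q_1, 1, BBBZ) ⊢ (q_2, ε, BBBBZ)
All input consumed; M is in state q_2.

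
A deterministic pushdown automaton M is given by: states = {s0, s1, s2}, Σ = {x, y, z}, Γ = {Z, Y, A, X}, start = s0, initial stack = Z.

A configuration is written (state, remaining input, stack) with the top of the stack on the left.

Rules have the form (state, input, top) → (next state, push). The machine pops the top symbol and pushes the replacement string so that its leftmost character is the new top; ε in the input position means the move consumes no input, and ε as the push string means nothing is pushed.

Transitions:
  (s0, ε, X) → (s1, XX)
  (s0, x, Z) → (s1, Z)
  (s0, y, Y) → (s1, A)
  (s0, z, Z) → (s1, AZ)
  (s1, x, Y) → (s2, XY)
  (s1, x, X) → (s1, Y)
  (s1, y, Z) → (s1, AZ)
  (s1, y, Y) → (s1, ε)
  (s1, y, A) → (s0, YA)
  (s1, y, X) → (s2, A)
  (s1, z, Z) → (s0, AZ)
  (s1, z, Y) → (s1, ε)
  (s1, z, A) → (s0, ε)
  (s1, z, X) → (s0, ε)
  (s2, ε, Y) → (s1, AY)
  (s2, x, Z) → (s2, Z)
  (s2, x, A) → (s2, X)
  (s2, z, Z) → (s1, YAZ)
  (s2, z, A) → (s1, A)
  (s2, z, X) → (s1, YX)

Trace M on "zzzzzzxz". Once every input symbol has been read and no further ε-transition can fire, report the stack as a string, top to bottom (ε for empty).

AZ

(s0, zzzzzzxz, Z)
  read z, top Z: go to s1, push AZ → (s1, zzzzzxz, AZ)
  read z, top A: go to s0, push ε → (s0, zzzzxz, Z)
  read z, top Z: go to s1, push AZ → (s1, zzzxz, AZ)
  read z, top A: go to s0, push ε → (s0, zzxz, Z)
  read z, top Z: go to s1, push AZ → (s1, zxz, AZ)
  read z, top A: go to s0, push ε → (s0, xz, Z)
  read x, top Z: go to s1, push Z → (s1, z, Z)
  read z, top Z: go to s0, push AZ → (s0, ε, AZ)
All input consumed in state s0 with stack AZ.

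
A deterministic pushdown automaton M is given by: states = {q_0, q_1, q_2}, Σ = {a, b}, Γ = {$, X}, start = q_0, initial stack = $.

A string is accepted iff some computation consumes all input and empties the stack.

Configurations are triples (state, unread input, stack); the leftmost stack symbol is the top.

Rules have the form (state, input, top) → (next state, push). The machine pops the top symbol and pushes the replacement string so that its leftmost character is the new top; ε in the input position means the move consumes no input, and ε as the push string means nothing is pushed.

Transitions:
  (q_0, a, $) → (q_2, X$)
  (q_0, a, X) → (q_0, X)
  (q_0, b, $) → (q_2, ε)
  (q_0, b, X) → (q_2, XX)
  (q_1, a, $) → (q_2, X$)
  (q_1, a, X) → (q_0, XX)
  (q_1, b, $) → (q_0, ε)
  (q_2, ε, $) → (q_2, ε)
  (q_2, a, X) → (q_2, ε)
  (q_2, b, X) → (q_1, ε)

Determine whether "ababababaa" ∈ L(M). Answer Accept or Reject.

(q_0, ababababaa, $)
  read a, top $: go to q_2, push X$ → (q_2, babababaa, X$)
  read b, top X: go to q_1, push ε → (q_1, abababaa, $)
  read a, top $: go to q_2, push X$ → (q_2, bababaa, X$)
  read b, top X: go to q_1, push ε → (q_1, ababaa, $)
  read a, top $: go to q_2, push X$ → (q_2, babaa, X$)
  read b, top X: go to q_1, push ε → (q_1, abaa, $)
  read a, top $: go to q_2, push X$ → (q_2, baa, X$)
  read b, top X: go to q_1, push ε → (q_1, aa, $)
  read a, top $: go to q_2, push X$ → (q_2, a, X$)
  read a, top X: go to q_2, push ε → (q_2, ε, $)
  ε-move, top $: go to q_2, push ε → (q_2, ε, ε)
All input consumed and the stack is empty.

Accept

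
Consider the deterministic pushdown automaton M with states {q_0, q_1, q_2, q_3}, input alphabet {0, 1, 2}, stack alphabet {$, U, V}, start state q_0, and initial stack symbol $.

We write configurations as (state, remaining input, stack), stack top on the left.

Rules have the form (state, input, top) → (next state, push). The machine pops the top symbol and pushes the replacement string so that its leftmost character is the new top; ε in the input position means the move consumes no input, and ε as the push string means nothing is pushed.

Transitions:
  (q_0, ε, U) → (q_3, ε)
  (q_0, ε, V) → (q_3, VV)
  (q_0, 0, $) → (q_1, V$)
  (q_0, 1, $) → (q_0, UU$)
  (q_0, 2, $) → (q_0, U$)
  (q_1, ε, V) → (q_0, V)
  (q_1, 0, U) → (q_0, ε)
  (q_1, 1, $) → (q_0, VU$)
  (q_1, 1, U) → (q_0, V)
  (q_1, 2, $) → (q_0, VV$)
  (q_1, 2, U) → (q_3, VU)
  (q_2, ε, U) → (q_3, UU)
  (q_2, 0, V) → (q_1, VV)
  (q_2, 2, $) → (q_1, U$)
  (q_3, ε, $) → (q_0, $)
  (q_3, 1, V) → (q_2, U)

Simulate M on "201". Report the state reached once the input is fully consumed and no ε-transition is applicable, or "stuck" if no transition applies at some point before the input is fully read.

q_3

(q_0, 201, $)
  read 2, top $: go to q_0, push U$ → (q_0, 01, U$)
  ε-move, top U: go to q_3, push ε → (q_3, 01, $)
  ε-move, top $: go to q_0, push $ → (q_0, 01, $)
  read 0, top $: go to q_1, push V$ → (q_1, 1, V$)
  ε-move, top V: go to q_0, push V → (q_0, 1, V$)
  ε-move, top V: go to q_3, push VV → (q_3, 1, VV$)
  read 1, top V: go to q_2, push U → (q_2, ε, UV$)
  ε-move, top U: go to q_3, push UU → (q_3, ε, UUV$)
All input consumed; M is in state q_3.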